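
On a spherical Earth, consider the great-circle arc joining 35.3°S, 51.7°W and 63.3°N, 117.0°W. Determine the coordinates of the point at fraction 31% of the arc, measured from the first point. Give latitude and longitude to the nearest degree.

Write both endpoints as unit vectors p₁, p₂ with components (cos φ cos λ, cos φ sin λ, sin φ).
The central angle between the endpoints is δ = arccos(p₁·p₂) ≈ 1.942 rad (111.3°).
Interpolate at f = 0.31 with slerp weights a = sin((1−f)δ)/sin δ ≈ 1.045, b = sin(fδ)/sin δ ≈ 0.608.
p = a·p₁ + b·p₂ ≈ (0.404, -0.913, -0.061); φ = arcsin(p_z) ≈ -3.48°, λ = atan2(p_y, p_x) ≈ -66.09°.

≈ 3°S, 66°W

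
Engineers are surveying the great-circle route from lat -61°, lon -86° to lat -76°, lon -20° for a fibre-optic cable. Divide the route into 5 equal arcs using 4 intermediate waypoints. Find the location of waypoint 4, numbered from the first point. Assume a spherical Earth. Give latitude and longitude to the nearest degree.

≈ lat -75°, lon -41°

Write both endpoints as unit vectors p₁, p₂ with components (cos φ cos λ, cos φ sin λ, sin φ).
The central angle between the endpoints is δ = arccos(p₁·p₂) ≈ 0.459 rad (26.3°).
Interpolate at f = 4/5 with slerp weights a = sin((1−f)δ)/sin δ ≈ 0.207, b = sin(fδ)/sin δ ≈ 0.810.
p = a·p₁ + b·p₂ ≈ (0.191, -0.167, -0.967); φ = arcsin(p_z) ≈ -75.29°, λ = atan2(p_y, p_x) ≈ -41.15°.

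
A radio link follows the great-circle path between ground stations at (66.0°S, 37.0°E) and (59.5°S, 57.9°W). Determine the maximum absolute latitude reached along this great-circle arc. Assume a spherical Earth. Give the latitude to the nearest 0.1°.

≈ 71.2°S

The great circle lies in the plane with unit normal n̂ = (p₁ × p₂)/|p₁ × p₂|.
Here n̂_z ≈ -0.322; the vertex latitude is φ_max = arccos|n̂_z| ≈ 71.2°.
Check via Clairaut: cos φ_max = |cos φ₁| · sin C = cos(66.0°)·sin(127.6°) ≈ 0.322, again giving ≈ 71.2°.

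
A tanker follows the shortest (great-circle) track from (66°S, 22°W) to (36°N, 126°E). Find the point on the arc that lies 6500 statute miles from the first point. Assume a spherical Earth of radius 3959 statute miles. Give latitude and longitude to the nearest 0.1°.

Convert each endpoint to a unit vector on the sphere (x = cos φ cos λ, y = cos φ sin λ, z = sin φ).
The central angle between the endpoints is δ = arccos(p₁·p₂) ≈ 2.525 rad (144.7°). The total great-circle distance is δ·R ≈ 2.525 × 3959 ≈ 9998 mi, so the target fraction is f = 6500/9998 ≈ 0.650.
Interpolate at f ≈ 0.650 with slerp weights a = sin((1−f)δ)/sin δ ≈ 1.337, b = sin(fδ)/sin δ ≈ 1.726.
p = a·p₁ + b·p₂ ≈ (-0.316, 0.926, -0.207); φ = arcsin(p_z) ≈ -11.96°, λ = atan2(p_y, p_x) ≈ 108.87°.

≈ (12.0°S, 108.9°E)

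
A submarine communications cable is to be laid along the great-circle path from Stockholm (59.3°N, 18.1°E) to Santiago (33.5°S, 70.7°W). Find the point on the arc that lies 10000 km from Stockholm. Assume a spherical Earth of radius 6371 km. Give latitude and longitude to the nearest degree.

Write both endpoints as unit vectors p₁, p₂ with components (cos φ cos λ, cos φ sin λ, sin φ).
The central angle between the endpoints is δ = arccos(p₁·p₂) ≈ 2.055 rad (117.8°). The total great-circle distance is δ·R ≈ 2.055 × 6371 ≈ 13094 km, so the target fraction is f = 10000/13094 ≈ 0.764.
Interpolate at f ≈ 0.764 with slerp weights a = sin((1−f)δ)/sin δ ≈ 0.527, b = sin(fδ)/sin δ ≈ 1.130.
p = a·p₁ + b·p₂ ≈ (0.567, -0.806, -0.170); φ = arcsin(p_z) ≈ -9.80°, λ = atan2(p_y, p_x) ≈ -54.85°.

≈ 10°S, 55°W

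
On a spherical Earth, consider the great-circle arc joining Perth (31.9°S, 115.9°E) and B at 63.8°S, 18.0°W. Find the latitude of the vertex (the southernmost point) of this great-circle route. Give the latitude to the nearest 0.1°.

The great circle lies in the plane with unit normal n̂ = (p₁ × p₂)/|p₁ × p₂|.
Here n̂_z ≈ -0.277; the vertex latitude is φ_max = arccos|n̂_z| ≈ 73.9°.

≈ 73.9°S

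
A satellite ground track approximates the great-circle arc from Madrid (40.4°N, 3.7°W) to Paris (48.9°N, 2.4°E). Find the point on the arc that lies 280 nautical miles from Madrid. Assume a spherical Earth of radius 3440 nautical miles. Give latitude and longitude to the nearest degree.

Convert each endpoint to a unit vector on the sphere (x = cos φ cos λ, y = cos φ sin λ, z = sin φ).
The central angle between the endpoints is δ = arccos(p₁·p₂) ≈ 0.166 rad (9.5°). The total great-circle distance is δ·R ≈ 0.166 × 3440 ≈ 573 nmi, so the target fraction is f = 280/573 ≈ 0.489.
Interpolate at f ≈ 0.489 with slerp weights a = sin((1−f)δ)/sin δ ≈ 0.513, b = sin(fδ)/sin δ ≈ 0.491.
p = a·p₁ + b·p₂ ≈ (0.712, -0.012, 0.702); φ = arcsin(p_z) ≈ 44.60°, λ = atan2(p_y, p_x) ≈ -0.94°.

≈ 45°N, 1°W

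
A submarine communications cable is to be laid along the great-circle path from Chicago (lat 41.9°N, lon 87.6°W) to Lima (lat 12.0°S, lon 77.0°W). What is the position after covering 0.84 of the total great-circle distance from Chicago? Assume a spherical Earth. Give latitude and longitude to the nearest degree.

From cos δ = sin φ₁ sin φ₂ + cos φ₁ cos φ₂ cos Δλ, the central angle is δ ≈ 0.956 rad (54.8°).
Interpolate at f = 0.84 with slerp weights a = sin((1−f)δ)/sin δ ≈ 0.187, b = sin(fδ)/sin δ ≈ 0.881.
p = a·p₁ + b·p₂ ≈ (0.200, -0.978, -0.059); φ = arcsin(p_z) ≈ -3.36°, λ = atan2(p_y, p_x) ≈ -78.47°.

≈ lat 3°S, lon 78°W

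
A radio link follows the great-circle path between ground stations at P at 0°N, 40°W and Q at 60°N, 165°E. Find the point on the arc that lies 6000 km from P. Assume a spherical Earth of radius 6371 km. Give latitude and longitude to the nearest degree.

≈ 52°N, 58°W

Convert each endpoint to a unit vector on the sphere (x = cos φ cos λ, y = cos φ sin λ, z = sin φ).
The central angle between the endpoints is δ = arccos(p₁·p₂) ≈ 2.041 rad (116.9°). The total great-circle distance is δ·R ≈ 2.041 × 6371 ≈ 13004 km, so the target fraction is f = 6000/13004 ≈ 0.461.
Interpolate at f ≈ 0.461 with slerp weights a = sin((1−f)δ)/sin δ ≈ 0.999, b = sin(fδ)/sin δ ≈ 0.907.
p = a·p₁ + b·p₂ ≈ (0.328, -0.525, 0.786); φ = arcsin(p_z) ≈ 51.77°, λ = atan2(p_y, p_x) ≈ -58.04°.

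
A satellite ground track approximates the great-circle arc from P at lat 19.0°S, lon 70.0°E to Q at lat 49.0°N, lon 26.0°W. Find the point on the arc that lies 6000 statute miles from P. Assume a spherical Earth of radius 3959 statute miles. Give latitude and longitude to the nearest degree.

≈ lat 42°N, lon 3°E

Convert each endpoint to a unit vector on the sphere (x = cos φ cos λ, y = cos φ sin λ, z = sin φ).
The central angle between the endpoints is δ = arccos(p₁·p₂) ≈ 1.887 rad (108.1°). The total great-circle distance is δ·R ≈ 1.887 × 3959 ≈ 7469 mi, so the target fraction is f = 6000/7469 ≈ 0.803.
Interpolate at f ≈ 0.803 with slerp weights a = sin((1−f)δ)/sin δ ≈ 0.381, b = sin(fδ)/sin δ ≈ 1.050.
p = a·p₁ + b·p₂ ≈ (0.743, 0.037, 0.669); φ = arcsin(p_z) ≈ 41.96°, λ = atan2(p_y, p_x) ≈ 2.84°.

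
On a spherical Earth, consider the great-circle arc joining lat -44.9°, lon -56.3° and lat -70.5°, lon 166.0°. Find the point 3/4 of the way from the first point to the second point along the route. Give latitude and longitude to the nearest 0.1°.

From cos δ = sin φ₁ sin φ₂ + cos φ₁ cos φ₂ cos Δλ, the central angle is δ ≈ 1.058 rad (60.6°).
Interpolate at f = 3/4 with slerp weights a = sin((1−f)δ)/sin δ ≈ 0.300, b = sin(fδ)/sin δ ≈ 0.818.
p = a·p₁ + b·p₂ ≈ (-0.147, -0.111, -0.983); φ = arcsin(p_z) ≈ -79.39°, λ = atan2(p_y, p_x) ≈ -143.01°.

≈ lat -79.4°, lon -143.0°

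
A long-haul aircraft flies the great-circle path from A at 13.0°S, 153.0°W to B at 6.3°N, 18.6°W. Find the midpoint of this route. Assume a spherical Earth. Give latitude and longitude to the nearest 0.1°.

Write both endpoints as unit vectors p₁, p₂ with components (cos φ cos λ, cos φ sin λ, sin φ).
The central angle between the endpoints is δ = arccos(p₁·p₂) ≈ 2.349 rad (134.6°).
Interpolate at f = 1/2 with slerp weights a = sin((1−f)δ)/sin δ ≈ 1.296, b = sin(fδ)/sin δ ≈ 1.296.
p = a·p₁ + b·p₂ ≈ (0.096, -0.984, -0.149); φ = arcsin(p_z) ≈ -8.59°, λ = atan2(p_y, p_x) ≈ -84.44°.

≈ 8.6°S, 84.4°W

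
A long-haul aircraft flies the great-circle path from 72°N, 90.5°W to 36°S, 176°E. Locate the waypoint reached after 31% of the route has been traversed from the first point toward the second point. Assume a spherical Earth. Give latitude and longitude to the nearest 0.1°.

≈ 45.2°N, 151.7°W

From cos δ = sin φ₁ sin φ₂ + cos φ₁ cos φ₂ cos Δλ, the central angle is δ ≈ 2.183 rad (125.0°).
Interpolate at f = 0.31 with slerp weights a = sin((1−f)δ)/sin δ ≈ 1.219, b = sin(fδ)/sin δ ≈ 0.765.
p = a·p₁ + b·p₂ ≈ (-0.621, -0.333, 0.710); φ = arcsin(p_z) ≈ 45.21°, λ = atan2(p_y, p_x) ≈ -151.74°.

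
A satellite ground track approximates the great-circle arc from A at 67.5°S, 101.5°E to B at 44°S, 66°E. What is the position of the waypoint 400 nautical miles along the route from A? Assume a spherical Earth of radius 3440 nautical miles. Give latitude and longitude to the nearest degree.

Write both endpoints as unit vectors p₁, p₂ with components (cos φ cos λ, cos φ sin λ, sin φ).
The central angle between the endpoints is δ = arccos(p₁·p₂) ≈ 0.524 rad (30.0°). The total great-circle distance is δ·R ≈ 0.524 × 3440 ≈ 1802 nmi, so the target fraction is f = 400/1802 ≈ 0.222.
Interpolate at f ≈ 0.222 with slerp weights a = sin((1−f)δ)/sin δ ≈ 0.792, b = sin(fδ)/sin δ ≈ 0.232.
p = a·p₁ + b·p₂ ≈ (0.007, 0.450, -0.893); φ = arcsin(p_z) ≈ -63.28°, λ = atan2(p_y, p_x) ≈ 89.06°.

≈ 63°S, 89°E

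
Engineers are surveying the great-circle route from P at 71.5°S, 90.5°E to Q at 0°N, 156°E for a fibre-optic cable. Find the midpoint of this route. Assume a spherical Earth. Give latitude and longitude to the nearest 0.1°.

≈ 39.1°S, 141.7°E

From cos δ = sin φ₁ sin φ₂ + cos φ₁ cos φ₂ cos Δλ, the central angle is δ ≈ 1.439 rad (82.4°).
Interpolate at f = 1/2 with slerp weights a = sin((1−f)δ)/sin δ ≈ 0.665, b = sin(fδ)/sin δ ≈ 0.665.
p = a·p₁ + b·p₂ ≈ (-0.609, 0.481, -0.630); φ = arcsin(p_z) ≈ -39.08°, λ = atan2(p_y, p_x) ≈ 141.69°.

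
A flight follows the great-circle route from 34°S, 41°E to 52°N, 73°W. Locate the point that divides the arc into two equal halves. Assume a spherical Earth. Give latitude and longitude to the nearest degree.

≈ 16°N, 3°W

Write both endpoints as unit vectors p₁, p₂ with components (cos φ cos λ, cos φ sin λ, sin φ).
The central angle between the endpoints is δ = arccos(p₁·p₂) ≈ 2.276 rad (130.4°).
Interpolate at f = 1/2 with slerp weights a = sin((1−f)δ)/sin δ ≈ 1.192, b = sin(fδ)/sin δ ≈ 1.192.
p = a·p₁ + b·p₂ ≈ (0.961, -0.053, 0.273); φ = arcsin(p_z) ≈ 15.83°, λ = atan2(p_y, p_x) ≈ -3.19°.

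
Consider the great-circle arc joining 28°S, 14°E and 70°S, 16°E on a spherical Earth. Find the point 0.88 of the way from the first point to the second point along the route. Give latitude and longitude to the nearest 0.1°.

Write both endpoints as unit vectors p₁, p₂ with components (cos φ cos λ, cos φ sin λ, sin φ).
The central angle between the endpoints is δ = arccos(p₁·p₂) ≈ 0.733 rad (42.0°).
Interpolate at f = 0.88 with slerp weights a = sin((1−f)δ)/sin δ ≈ 0.131, b = sin(fδ)/sin δ ≈ 0.899.
p = a·p₁ + b·p₂ ≈ (0.408, 0.113, -0.906); φ = arcsin(p_z) ≈ -64.96°, λ = atan2(p_y, p_x) ≈ 15.45°.

≈ 65.0°S, 15.5°E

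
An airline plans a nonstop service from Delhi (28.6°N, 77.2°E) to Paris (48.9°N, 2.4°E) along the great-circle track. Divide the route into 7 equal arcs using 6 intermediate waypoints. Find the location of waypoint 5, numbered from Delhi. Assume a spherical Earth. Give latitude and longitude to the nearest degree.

The haversine formula gives a central angle δ ≈ 1.033 rad (59.2°) between the endpoints.
Interpolate at f = 5/7 with slerp weights a = sin((1−f)δ)/sin δ ≈ 0.339, b = sin(fδ)/sin δ ≈ 0.783.
p = a·p₁ + b·p₂ ≈ (0.580, 0.312, 0.752); φ = arcsin(p_z) ≈ 48.80°, λ = atan2(p_y, p_x) ≈ 28.23°.

≈ (49°N, 28°E)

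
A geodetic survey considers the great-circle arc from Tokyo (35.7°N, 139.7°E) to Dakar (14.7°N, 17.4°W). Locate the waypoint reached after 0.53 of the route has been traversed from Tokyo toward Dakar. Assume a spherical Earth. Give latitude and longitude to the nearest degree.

≈ 63°N, 30°E

The haversine formula gives a central angle δ ≈ 2.184 rad (125.1°) between the endpoints.
Interpolate at f = 0.53 with slerp weights a = sin((1−f)δ)/sin δ ≈ 1.046, b = sin(fδ)/sin δ ≈ 1.120.
p = a·p₁ + b·p₂ ≈ (0.386, 0.226, 0.895); φ = arcsin(p_z) ≈ 63.46°, λ = atan2(p_y, p_x) ≈ 30.31°.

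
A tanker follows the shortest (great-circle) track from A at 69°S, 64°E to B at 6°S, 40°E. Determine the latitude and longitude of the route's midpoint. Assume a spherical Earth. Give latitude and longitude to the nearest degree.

≈ 38°S, 46°E

The haversine formula gives a central angle δ ≈ 1.134 rad (65.0°) between the endpoints.
Interpolate at f = 1/2 with slerp weights a = sin((1−f)δ)/sin δ ≈ 0.593, b = sin(fδ)/sin δ ≈ 0.593.
p = a·p₁ + b·p₂ ≈ (0.545, 0.570, -0.615); φ = arcsin(p_z) ≈ -37.97°, λ = atan2(p_y, p_x) ≈ 46.29°.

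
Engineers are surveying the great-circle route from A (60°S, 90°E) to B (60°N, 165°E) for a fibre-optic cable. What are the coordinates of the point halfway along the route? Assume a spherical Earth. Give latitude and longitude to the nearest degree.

Convert each endpoint to a unit vector on the sphere (x = cos φ cos λ, y = cos φ sin λ, z = sin φ).
The central angle between the endpoints is δ = arccos(p₁·p₂) ≈ 2.326 rad (133.3°).
Interpolate at f = 1/2 with slerp weights a = sin((1−f)δ)/sin δ ≈ 1.260, b = sin(fδ)/sin δ ≈ 1.260.
p = a·p₁ + b·p₂ ≈ (-0.609, 0.793, 0.000); φ = arcsin(p_z) ≈ 0.00°, λ = atan2(p_y, p_x) ≈ 127.50°.

≈ (0°N, 127°E)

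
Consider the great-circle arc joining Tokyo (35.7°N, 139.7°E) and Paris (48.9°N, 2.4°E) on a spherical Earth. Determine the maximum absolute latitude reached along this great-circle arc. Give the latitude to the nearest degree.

The great circle lies in the plane with unit normal n̂ = (p₁ × p₂)/|p₁ × p₂|.
Here n̂_z ≈ -0.362; the vertex latitude is φ_max = arccos|n̂_z| ≈ 68.7°.

≈ 69°N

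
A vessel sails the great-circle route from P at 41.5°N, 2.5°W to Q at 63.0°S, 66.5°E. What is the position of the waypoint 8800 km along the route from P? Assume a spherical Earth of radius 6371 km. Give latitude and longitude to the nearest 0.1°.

Write both endpoints as unit vectors p₁, p₂ with components (cos φ cos λ, cos φ sin λ, sin φ).
The central angle between the endpoints is δ = arccos(p₁·p₂) ≈ 2.058 rad (117.9°). The total great-circle distance is δ·R ≈ 2.058 × 6371 ≈ 13114 km, so the target fraction is f = 8800/13114 ≈ 0.671.
Interpolate at f ≈ 0.671 with slerp weights a = sin((1−f)δ)/sin δ ≈ 0.709, b = sin(fδ)/sin δ ≈ 1.112.
p = a·p₁ + b·p₂ ≈ (0.732, 0.440, -0.521); φ = arcsin(p_z) ≈ -31.37°, λ = atan2(p_y, p_x) ≈ 30.99°.

≈ 31.4°S, 31.0°E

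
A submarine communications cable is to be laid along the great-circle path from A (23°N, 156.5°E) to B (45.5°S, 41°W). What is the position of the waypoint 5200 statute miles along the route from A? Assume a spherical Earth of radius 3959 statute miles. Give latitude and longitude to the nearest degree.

≈ (43°S, 165°W)

Write both endpoints as unit vectors p₁, p₂ with components (cos φ cos λ, cos φ sin λ, sin φ).
The central angle between the endpoints is δ = arccos(p₁·p₂) ≈ 2.677 rad (153.4°). The total great-circle distance is δ·R ≈ 2.677 × 3959 ≈ 10598 mi, so the target fraction is f = 5200/10598 ≈ 0.491.
Interpolate at f ≈ 0.491 with slerp weights a = sin((1−f)δ)/sin δ ≈ 2.184, b = sin(fδ)/sin δ ≈ 2.158.
p = a·p₁ + b·p₂ ≈ (-0.702, -0.191, -0.686); φ = arcsin(p_z) ≈ -43.32°, λ = atan2(p_y, p_x) ≈ -164.79°.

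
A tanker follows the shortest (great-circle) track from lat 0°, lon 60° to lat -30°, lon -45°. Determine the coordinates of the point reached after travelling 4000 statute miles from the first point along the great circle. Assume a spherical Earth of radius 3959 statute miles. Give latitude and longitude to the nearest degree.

Write both endpoints as unit vectors p₁, p₂ with components (cos φ cos λ, cos φ sin λ, sin φ).
The central angle between the endpoints is δ = arccos(p₁·p₂) ≈ 1.797 rad (103.0°). The total great-circle distance is δ·R ≈ 1.797 × 3959 ≈ 7114 mi, so the target fraction is f = 4000/7114 ≈ 0.562.
Interpolate at f ≈ 0.562 with slerp weights a = sin((1−f)δ)/sin δ ≈ 0.726, b = sin(fδ)/sin δ ≈ 0.869.
p = a·p₁ + b·p₂ ≈ (0.895, 0.097, -0.435); φ = arcsin(p_z) ≈ -25.76°, λ = atan2(p_y, p_x) ≈ 6.17°.

≈ lat -26°, lon 6°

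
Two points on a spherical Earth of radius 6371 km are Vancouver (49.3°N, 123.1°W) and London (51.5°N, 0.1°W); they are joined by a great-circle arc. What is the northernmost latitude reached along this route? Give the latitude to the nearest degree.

≈ 68°N

The great circle lies in the plane with unit normal n̂ = (p₁ × p₂)/|p₁ × p₂|.
Here n̂_z ≈ +0.367; the vertex latitude is φ_max = arccos|n̂_z| ≈ 68.5°.
Check via Clairaut: cos φ_max = |cos φ₁| · sin C = cos(49.3°)·sin(34.2°) ≈ 0.367, again giving ≈ 68.5°.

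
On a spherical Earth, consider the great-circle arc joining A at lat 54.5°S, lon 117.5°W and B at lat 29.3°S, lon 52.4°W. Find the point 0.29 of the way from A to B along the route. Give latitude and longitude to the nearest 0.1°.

Convert each endpoint to a unit vector on the sphere (x = cos φ cos λ, y = cos φ sin λ, z = sin φ).
The central angle between the endpoints is δ = arccos(p₁·p₂) ≈ 0.913 rad (52.3°).
Interpolate at f = 0.29 with slerp weights a = sin((1−f)δ)/sin δ ≈ 0.763, b = sin(fδ)/sin δ ≈ 0.331.
p = a·p₁ + b·p₂ ≈ (-0.029, -0.621, -0.783); φ = arcsin(p_z) ≈ -51.53°, λ = atan2(p_y, p_x) ≈ -92.64°.

≈ lat 51.5°S, lon 92.6°W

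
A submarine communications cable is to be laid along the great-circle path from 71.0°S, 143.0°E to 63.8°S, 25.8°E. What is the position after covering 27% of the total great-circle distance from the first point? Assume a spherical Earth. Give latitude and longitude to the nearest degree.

≈ 77°S, 112°E

Write both endpoints as unit vectors p₁, p₂ with components (cos φ cos λ, cos φ sin λ, sin φ).
The central angle between the endpoints is δ = arccos(p₁·p₂) ≈ 0.672 rad (38.5°).
Interpolate at f = 0.27 with slerp weights a = sin((1−f)δ)/sin δ ≈ 0.757, b = sin(fδ)/sin δ ≈ 0.290.
p = a·p₁ + b·p₂ ≈ (-0.082, 0.204, -0.976); φ = arcsin(p_z) ≈ -77.31°, λ = atan2(p_y, p_x) ≈ 111.79°.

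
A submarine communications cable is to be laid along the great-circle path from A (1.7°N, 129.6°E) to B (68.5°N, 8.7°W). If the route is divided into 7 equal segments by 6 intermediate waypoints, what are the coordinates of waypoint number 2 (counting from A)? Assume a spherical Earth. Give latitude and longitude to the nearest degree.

≈ (30°N, 121°E)

Write both endpoints as unit vectors p₁, p₂ with components (cos φ cos λ, cos φ sin λ, sin φ).
The central angle between the endpoints is δ = arccos(p₁·p₂) ≈ 1.819 rad (104.2°).
Interpolate at f = 2/7 with slerp weights a = sin((1−f)δ)/sin δ ≈ 0.994, b = sin(fδ)/sin δ ≈ 0.512.
p = a·p₁ + b·p₂ ≈ (-0.448, 0.737, 0.506); φ = arcsin(p_z) ≈ 30.42°, λ = atan2(p_y, p_x) ≈ 121.27°.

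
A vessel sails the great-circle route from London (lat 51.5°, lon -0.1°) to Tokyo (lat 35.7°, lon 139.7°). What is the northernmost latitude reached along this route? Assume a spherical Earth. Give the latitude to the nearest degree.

The great circle lies in the plane with unit normal n̂ = (p₁ × p₂)/|p₁ × p₂|.
Here n̂_z ≈ +0.327; the vertex latitude is φ_max = arccos|n̂_z| ≈ 70.9°.

≈ 71°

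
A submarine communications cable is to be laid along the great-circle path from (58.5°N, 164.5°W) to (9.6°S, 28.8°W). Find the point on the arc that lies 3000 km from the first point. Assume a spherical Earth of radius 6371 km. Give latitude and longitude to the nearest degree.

≈ (64°N, 107°W)

The haversine formula gives a central angle δ ≈ 2.107 rad (120.7°) between the endpoints. The total great-circle distance is δ·R ≈ 2.107 × 6371 ≈ 13424 km, so the target fraction is f = 3000/13424 ≈ 0.223.
Interpolate at f ≈ 0.223 with slerp weights a = sin((1−f)δ)/sin δ ≈ 1.161, b = sin(fδ)/sin δ ≈ 0.528.
p = a·p₁ + b·p₂ ≈ (-0.128, -0.413, 0.902); φ = arcsin(p_z) ≈ 64.39°, λ = atan2(p_y, p_x) ≈ -107.29°.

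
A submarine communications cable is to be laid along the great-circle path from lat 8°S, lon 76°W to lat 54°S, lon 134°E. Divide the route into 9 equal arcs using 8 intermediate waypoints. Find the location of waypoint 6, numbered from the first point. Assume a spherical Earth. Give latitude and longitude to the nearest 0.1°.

Convert each endpoint to a unit vector on the sphere (x = cos φ cos λ, y = cos φ sin λ, z = sin φ).
The central angle between the endpoints is δ = arccos(p₁·p₂) ≈ 1.973 rad (113.0°).
Interpolate at f = 6/9 with slerp weights a = sin((1−f)δ)/sin δ ≈ 0.664, b = sin(fδ)/sin δ ≈ 1.051.
p = a·p₁ + b·p₂ ≈ (-0.270, -0.194, -0.943); φ = arcsin(p_z) ≈ -70.58°, λ = atan2(p_y, p_x) ≈ -144.36°.

≈ lat 70.6°S, lon 144.4°W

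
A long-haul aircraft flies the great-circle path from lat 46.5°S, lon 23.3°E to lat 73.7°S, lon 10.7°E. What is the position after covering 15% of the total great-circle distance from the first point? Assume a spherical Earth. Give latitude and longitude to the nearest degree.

≈ lat 51°S, lon 22°E

From cos δ = sin φ₁ sin φ₂ + cos φ₁ cos φ₂ cos Δλ, the central angle is δ ≈ 0.485 rad (27.8°).
Interpolate at f = 0.15 with slerp weights a = sin((1−f)δ)/sin δ ≈ 0.859, b = sin(fδ)/sin δ ≈ 0.156.
p = a·p₁ + b·p₂ ≈ (0.586, 0.242, -0.773); φ = arcsin(p_z) ≈ -50.63°, λ = atan2(p_y, p_x) ≈ 22.44°.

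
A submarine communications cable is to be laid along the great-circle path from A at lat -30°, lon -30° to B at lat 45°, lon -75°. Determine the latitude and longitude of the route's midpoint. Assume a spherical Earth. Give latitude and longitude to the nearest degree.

≈ lat 8°, lon -50°

Convert each endpoint to a unit vector on the sphere (x = cos φ cos λ, y = cos φ sin λ, z = sin φ).
The central angle between the endpoints is δ = arccos(p₁·p₂) ≈ 1.491 rad (85.4°).
Interpolate at f = 1/2 with slerp weights a = sin((1−f)δ)/sin δ ≈ 0.681, b = sin(fδ)/sin δ ≈ 0.681.
p = a·p₁ + b·p₂ ≈ (0.635, -0.760, 0.141); φ = arcsin(p_z) ≈ 8.10°, λ = atan2(p_y, p_x) ≈ -50.10°.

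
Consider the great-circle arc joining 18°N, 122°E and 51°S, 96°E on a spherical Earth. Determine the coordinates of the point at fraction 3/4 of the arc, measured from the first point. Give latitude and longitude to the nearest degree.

≈ 34°S, 105°E

Write both endpoints as unit vectors p₁, p₂ with components (cos φ cos λ, cos φ sin λ, sin φ).
The central angle between the endpoints is δ = arccos(p₁·p₂) ≈ 1.268 rad (72.7°).
Interpolate at f = 3/4 with slerp weights a = sin((1−f)δ)/sin δ ≈ 0.327, b = sin(fδ)/sin δ ≈ 0.853.
p = a·p₁ + b·p₂ ≈ (-0.221, 0.797, -0.562); φ = arcsin(p_z) ≈ -34.19°, λ = atan2(p_y, p_x) ≈ 105.48°.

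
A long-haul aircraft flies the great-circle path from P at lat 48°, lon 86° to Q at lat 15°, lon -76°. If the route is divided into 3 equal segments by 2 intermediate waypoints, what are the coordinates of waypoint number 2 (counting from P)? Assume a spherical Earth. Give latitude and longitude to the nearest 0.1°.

The haversine formula gives a central angle δ ≈ 2.007 rad (115.0°) between the endpoints.
Interpolate at f = 2/3 with slerp weights a = sin((1−f)δ)/sin δ ≈ 0.684, b = sin(fδ)/sin δ ≈ 1.073.
p = a·p₁ + b·p₂ ≈ (0.283, -0.549, 0.786); φ = arcsin(p_z) ≈ 51.84°, λ = atan2(p_y, p_x) ≈ -62.76°.

≈ lat 51.8°, lon -62.8°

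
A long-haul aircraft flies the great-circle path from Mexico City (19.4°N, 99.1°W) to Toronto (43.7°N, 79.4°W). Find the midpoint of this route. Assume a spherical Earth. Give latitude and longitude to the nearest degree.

Convert each endpoint to a unit vector on the sphere (x = cos φ cos λ, y = cos φ sin λ, z = sin φ).
The central angle between the endpoints is δ = arccos(p₁·p₂) ≈ 0.513 rad (29.4°).
Interpolate at f = 1/2 with slerp weights a = sin((1−f)δ)/sin δ ≈ 0.517, b = sin(fδ)/sin δ ≈ 0.517.
p = a·p₁ + b·p₂ ≈ (-0.008, -0.849, 0.529); φ = arcsin(p_z) ≈ 31.92°, λ = atan2(p_y, p_x) ≈ -90.56°.

≈ (32°N, 91°W)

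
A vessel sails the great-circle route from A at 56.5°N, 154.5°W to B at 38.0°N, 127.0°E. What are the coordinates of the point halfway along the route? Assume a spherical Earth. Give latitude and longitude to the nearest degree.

≈ 54°N, 158°E

Convert each endpoint to a unit vector on the sphere (x = cos φ cos λ, y = cos φ sin λ, z = sin φ).
The central angle between the endpoints is δ = arccos(p₁·p₂) ≈ 0.927 rad (53.1°).
Interpolate at f = 1/2 with slerp weights a = sin((1−f)δ)/sin δ ≈ 0.559, b = sin(fδ)/sin δ ≈ 0.559.
p = a·p₁ + b·p₂ ≈ (-0.544, 0.219, 0.810); φ = arcsin(p_z) ≈ 54.12°, λ = atan2(p_y, p_x) ≈ 158.06°.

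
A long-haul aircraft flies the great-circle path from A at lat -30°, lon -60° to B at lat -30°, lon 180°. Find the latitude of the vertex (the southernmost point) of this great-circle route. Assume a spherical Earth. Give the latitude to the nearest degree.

≈ -49°

The great circle lies in the plane with unit normal n̂ = (p₁ × p₂)/|p₁ × p₂|.
Here n̂_z ≈ -0.655; the vertex latitude is φ_max = arccos|n̂_z| ≈ 49.1°.
Check via Clairaut: cos φ_max = |cos φ₁| · sin C = cos(30.0°)·sin(130.9°) ≈ 0.655, again giving ≈ 49.1°.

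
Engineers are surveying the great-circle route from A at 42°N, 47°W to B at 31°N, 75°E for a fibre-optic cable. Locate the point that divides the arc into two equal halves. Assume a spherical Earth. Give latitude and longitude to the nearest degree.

≈ 57°N, 21°E

From cos δ = sin φ₁ sin φ₂ + cos φ₁ cos φ₂ cos Δλ, the central angle is δ ≈ 1.564 rad (89.6°).
Interpolate at f = 1/2 with slerp weights a = sin((1−f)δ)/sin δ ≈ 0.705, b = sin(fδ)/sin δ ≈ 0.705.
p = a·p₁ + b·p₂ ≈ (0.513, 0.200, 0.834); φ = arcsin(p_z) ≈ 56.55°, λ = atan2(p_y, p_x) ≈ 21.32°.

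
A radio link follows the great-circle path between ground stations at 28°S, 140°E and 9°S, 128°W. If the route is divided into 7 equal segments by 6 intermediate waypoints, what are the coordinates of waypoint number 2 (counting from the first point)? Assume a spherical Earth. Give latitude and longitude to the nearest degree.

From cos δ = sin φ₁ sin φ₂ + cos φ₁ cos φ₂ cos Δλ, the central angle is δ ≈ 1.528 rad (87.5°).
Interpolate at f = 2/7 with slerp weights a = sin((1−f)δ)/sin δ ≈ 0.888, b = sin(fδ)/sin δ ≈ 0.423.
p = a·p₁ + b·p₂ ≈ (-0.858, 0.175, -0.483); φ = arcsin(p_z) ≈ -28.89°, λ = atan2(p_y, p_x) ≈ 168.49°.

≈ 29°S, 168°E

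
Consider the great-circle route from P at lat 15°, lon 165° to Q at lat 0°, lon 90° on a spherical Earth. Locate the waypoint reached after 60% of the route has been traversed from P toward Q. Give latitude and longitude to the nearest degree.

≈ lat 8°, lon 119°

Convert each endpoint to a unit vector on the sphere (x = cos φ cos λ, y = cos φ sin λ, z = sin φ).
The central angle between the endpoints is δ = arccos(p₁·p₂) ≈ 1.318 rad (75.5°).
Interpolate at f = 0.60 with slerp weights a = sin((1−f)δ)/sin δ ≈ 0.520, b = sin(fδ)/sin δ ≈ 0.734.
p = a·p₁ + b·p₂ ≈ (-0.485, 0.864, 0.134); φ = arcsin(p_z) ≈ 7.73°, λ = atan2(p_y, p_x) ≈ 119.29°.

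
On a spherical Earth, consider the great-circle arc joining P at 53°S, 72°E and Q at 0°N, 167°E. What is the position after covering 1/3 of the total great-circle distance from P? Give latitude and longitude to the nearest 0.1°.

From cos δ = sin φ₁ sin φ₂ + cos φ₁ cos φ₂ cos Δλ, the central angle is δ ≈ 1.623 rad (93.0°).
Interpolate at f = 1/3 with slerp weights a = sin((1−f)δ)/sin δ ≈ 0.884, b = sin(fδ)/sin δ ≈ 0.516.
p = a·p₁ + b·p₂ ≈ (-0.338, 0.622, -0.706); φ = arcsin(p_z) ≈ -44.92°, λ = atan2(p_y, p_x) ≈ 118.52°.

≈ 44.9°S, 118.5°E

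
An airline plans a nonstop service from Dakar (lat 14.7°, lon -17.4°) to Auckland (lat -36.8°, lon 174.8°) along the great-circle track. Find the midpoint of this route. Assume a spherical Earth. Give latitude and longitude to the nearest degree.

≈ lat -54°, lon -60°

Write both endpoints as unit vectors p₁, p₂ with components (cos φ cos λ, cos φ sin λ, sin φ).
The central angle between the endpoints is δ = arccos(p₁·p₂) ≈ 2.712 rad (155.4°).
Interpolate at f = 1/2 with slerp weights a = sin((1−f)δ)/sin δ ≈ 2.345, b = sin(fδ)/sin δ ≈ 2.345.
p = a·p₁ + b·p₂ ≈ (0.294, -0.508, -0.809); φ = arcsin(p_z) ≈ -54.05°, λ = atan2(p_y, p_x) ≈ -59.91°.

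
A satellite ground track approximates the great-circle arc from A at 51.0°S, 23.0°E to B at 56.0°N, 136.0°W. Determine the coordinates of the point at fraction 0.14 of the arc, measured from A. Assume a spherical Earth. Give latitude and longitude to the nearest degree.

≈ 36°S, 2°W

The haversine formula gives a central angle δ ≈ 2.908 rad (166.6°) between the endpoints.
Interpolate at f = 0.14 with slerp weights a = sin((1−f)δ)/sin δ ≈ 2.582, b = sin(fδ)/sin δ ≈ 1.710.
p = a·p₁ + b·p₂ ≈ (0.808, -0.029, -0.589); φ = arcsin(p_z) ≈ -36.07°, λ = atan2(p_y, p_x) ≈ -2.08°.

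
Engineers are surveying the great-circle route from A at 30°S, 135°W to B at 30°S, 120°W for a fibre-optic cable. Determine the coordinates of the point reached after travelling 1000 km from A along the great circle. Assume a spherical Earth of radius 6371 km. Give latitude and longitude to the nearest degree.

Write both endpoints as unit vectors p₁, p₂ with components (cos φ cos λ, cos φ sin λ, sin φ).
The central angle between the endpoints is δ = arccos(p₁·p₂) ≈ 0.227 rad (13.0°). The total great-circle distance is δ·R ≈ 0.227 × 6371 ≈ 1443 km, so the target fraction is f = 1000/1443 ≈ 0.693.
Interpolate at f ≈ 0.693 with slerp weights a = sin((1−f)δ)/sin δ ≈ 0.310, b = sin(fδ)/sin δ ≈ 0.696.
p = a·p₁ + b·p₂ ≈ (-0.491, -0.712, -0.503); φ = arcsin(p_z) ≈ -30.18°, λ = atan2(p_y, p_x) ≈ -124.60°.

≈ 30°S, 125°W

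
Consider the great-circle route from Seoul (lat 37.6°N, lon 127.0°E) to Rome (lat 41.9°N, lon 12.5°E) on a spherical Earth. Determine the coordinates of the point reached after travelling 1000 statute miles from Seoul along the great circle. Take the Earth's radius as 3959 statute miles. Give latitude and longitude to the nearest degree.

≈ lat 47°N, lon 112°E

Convert each endpoint to a unit vector on the sphere (x = cos φ cos λ, y = cos φ sin λ, z = sin φ).
The central angle between the endpoints is δ = arccos(p₁·p₂) ≈ 1.407 rad (80.6°). The total great-circle distance is δ·R ≈ 1.407 × 3959 ≈ 5571 mi, so the target fraction is f = 1000/5571 ≈ 0.180.
Interpolate at f ≈ 0.180 with slerp weights a = sin((1−f)δ)/sin δ ≈ 0.927, b = sin(fδ)/sin δ ≈ 0.253.
p = a·p₁ + b·p₂ ≈ (-0.258, 0.627, 0.735); φ = arcsin(p_z) ≈ 47.29°, λ = atan2(p_y, p_x) ≈ 112.35°.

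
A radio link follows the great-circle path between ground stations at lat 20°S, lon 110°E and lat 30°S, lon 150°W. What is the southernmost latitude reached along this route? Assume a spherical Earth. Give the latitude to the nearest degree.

≈ 37°S

The great circle lies in the plane with unit normal n̂ = (p₁ × p₂)/|p₁ × p₂|.
Here n̂_z ≈ +0.802; the vertex latitude is φ_max = arccos|n̂_z| ≈ 36.7°.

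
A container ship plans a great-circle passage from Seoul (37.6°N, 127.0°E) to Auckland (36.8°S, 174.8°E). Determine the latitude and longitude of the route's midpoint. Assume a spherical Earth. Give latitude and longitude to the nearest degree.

Convert each endpoint to a unit vector on the sphere (x = cos φ cos λ, y = cos φ sin λ, z = sin φ).
The central angle between the endpoints is δ = arccos(p₁·p₂) ≈ 1.510 rad (86.5°).
Interpolate at f = 1/2 with slerp weights a = sin((1−f)δ)/sin δ ≈ 0.687, b = sin(fδ)/sin δ ≈ 0.687.
p = a·p₁ + b·p₂ ≈ (-0.875, 0.484, 0.008); φ = arcsin(p_z) ≈ 0.44°, λ = atan2(p_y, p_x) ≈ 151.03°.

≈ 0°N, 151°E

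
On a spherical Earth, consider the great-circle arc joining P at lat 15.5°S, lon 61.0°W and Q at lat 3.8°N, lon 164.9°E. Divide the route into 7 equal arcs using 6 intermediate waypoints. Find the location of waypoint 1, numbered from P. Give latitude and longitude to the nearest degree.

From cos δ = sin φ₁ sin φ₂ + cos φ₁ cos φ₂ cos Δλ, the central angle is δ ≈ 2.328 rad (133.4°).
Interpolate at f = 1/7 with slerp weights a = sin((1−f)δ)/sin δ ≈ 1.254, b = sin(fδ)/sin δ ≈ 0.449.
p = a·p₁ + b·p₂ ≈ (0.153, -0.940, -0.305); φ = arcsin(p_z) ≈ -17.77°, λ = atan2(p_y, p_x) ≈ -80.75°.

≈ lat 18°S, lon 81°W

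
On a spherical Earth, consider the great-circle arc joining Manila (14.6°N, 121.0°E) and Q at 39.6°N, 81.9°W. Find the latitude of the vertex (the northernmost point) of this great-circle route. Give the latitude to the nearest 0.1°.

≈ 70.1°N

The great circle lies in the plane with unit normal n̂ = (p₁ × p₂)/|p₁ × p₂|.
Here n̂_z ≈ +0.341; the vertex latitude is φ_max = arccos|n̂_z| ≈ 70.1°.
Check via Clairaut: cos φ_max = |cos φ₁| · sin C = cos(14.6°)·sin(20.6°) ≈ 0.341, again giving ≈ 70.1°.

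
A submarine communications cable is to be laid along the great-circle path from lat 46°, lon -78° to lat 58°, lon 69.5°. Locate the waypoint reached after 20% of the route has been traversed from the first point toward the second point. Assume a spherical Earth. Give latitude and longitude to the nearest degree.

≈ lat 60°, lon -70°

Write both endpoints as unit vectors p₁, p₂ with components (cos φ cos λ, cos φ sin λ, sin φ).
The central angle between the endpoints is δ = arccos(p₁·p₂) ≈ 1.267 rad (72.6°).
Interpolate at f = 0.20 with slerp weights a = sin((1−f)δ)/sin δ ≈ 0.889, b = sin(fδ)/sin δ ≈ 0.263.
p = a·p₁ + b·p₂ ≈ (0.177, -0.474, 0.863); φ = arcsin(p_z) ≈ 59.60°, λ = atan2(p_y, p_x) ≈ -69.50°.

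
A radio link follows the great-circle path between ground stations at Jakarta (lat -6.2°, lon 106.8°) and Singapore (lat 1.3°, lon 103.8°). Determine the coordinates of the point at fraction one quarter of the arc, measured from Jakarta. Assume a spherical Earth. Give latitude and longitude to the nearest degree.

≈ lat -4°, lon 106°

The haversine formula gives a central angle δ ≈ 0.141 rad (8.1°) between the endpoints.
Interpolate at f = 1/4 with slerp weights a = sin((1−f)δ)/sin δ ≈ 0.751, b = sin(fδ)/sin δ ≈ 0.251.
p = a·p₁ + b·p₂ ≈ (-0.276, 0.958, -0.075); φ = arcsin(p_z) ≈ -4.33°, λ = atan2(p_y, p_x) ≈ 106.05°.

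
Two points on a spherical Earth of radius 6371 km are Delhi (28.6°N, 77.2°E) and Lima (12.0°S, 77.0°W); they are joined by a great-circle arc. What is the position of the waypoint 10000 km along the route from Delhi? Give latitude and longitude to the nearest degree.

≈ (25°N, 28°W)

Write both endpoints as unit vectors p₁, p₂ with components (cos φ cos λ, cos φ sin λ, sin φ).
The central angle between the endpoints is δ = arccos(p₁·p₂) ≈ 2.632 rad (150.8°). The total great-circle distance is δ·R ≈ 2.632 × 6371 ≈ 16766 km, so the target fraction is f = 10000/16766 ≈ 0.596.
Interpolate at f ≈ 0.596 with slerp weights a = sin((1−f)δ)/sin δ ≈ 1.789, b = sin(fδ)/sin δ ≈ 2.048.
p = a·p₁ + b·p₂ ≈ (0.799, -0.421, 0.430); φ = arcsin(p_z) ≈ 25.49°, λ = atan2(p_y, p_x) ≈ -27.78°.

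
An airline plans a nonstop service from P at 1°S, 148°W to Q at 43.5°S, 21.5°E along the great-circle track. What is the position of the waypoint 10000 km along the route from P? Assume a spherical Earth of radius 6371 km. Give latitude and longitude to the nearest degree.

From cos δ = sin φ₁ sin φ₂ + cos φ₁ cos φ₂ cos Δλ, the central angle is δ ≈ 2.348 rad (134.5°). The total great-circle distance is δ·R ≈ 2.348 × 6371 ≈ 14957 km, so the target fraction is f = 10000/14957 ≈ 0.669.
Interpolate at f ≈ 0.669 with slerp weights a = sin((1−f)δ)/sin δ ≈ 0.984, b = sin(fδ)/sin δ ≈ 1.402.
p = a·p₁ + b·p₂ ≈ (0.112, -0.149, -0.983); φ = arcsin(p_z) ≈ -79.28°, λ = atan2(p_y, p_x) ≈ -53.08°.

≈ 79°S, 53°W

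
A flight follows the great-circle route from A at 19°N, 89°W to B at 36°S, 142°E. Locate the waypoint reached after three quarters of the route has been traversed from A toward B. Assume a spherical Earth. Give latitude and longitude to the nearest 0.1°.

Convert each endpoint to a unit vector on the sphere (x = cos φ cos λ, y = cos φ sin λ, z = sin φ).
The central angle between the endpoints is δ = arccos(p₁·p₂) ≈ 2.309 rad (132.3°).
Interpolate at f = 3/4 with slerp weights a = sin((1−f)δ)/sin δ ≈ 0.738, b = sin(fδ)/sin δ ≈ 1.334.
p = a·p₁ + b·p₂ ≈ (-0.838, -0.033, -0.544); φ = arcsin(p_z) ≈ -32.96°, λ = atan2(p_y, p_x) ≈ -177.77°.

≈ 33.0°S, 177.8°W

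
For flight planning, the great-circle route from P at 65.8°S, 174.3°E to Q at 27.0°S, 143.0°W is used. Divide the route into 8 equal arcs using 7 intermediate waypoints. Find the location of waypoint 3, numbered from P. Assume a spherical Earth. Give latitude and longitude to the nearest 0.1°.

≈ 53.1°S, 161.1°W

From cos δ = sin φ₁ sin φ₂ + cos φ₁ cos φ₂ cos Δλ, the central angle is δ ≈ 0.820 rad (47.0°).
Interpolate at f = 3/8 with slerp weights a = sin((1−f)δ)/sin δ ≈ 0.671, b = sin(fδ)/sin δ ≈ 0.414.
p = a·p₁ + b·p₂ ≈ (-0.568, -0.195, -0.800); φ = arcsin(p_z) ≈ -53.09°, λ = atan2(p_y, p_x) ≈ -161.09°.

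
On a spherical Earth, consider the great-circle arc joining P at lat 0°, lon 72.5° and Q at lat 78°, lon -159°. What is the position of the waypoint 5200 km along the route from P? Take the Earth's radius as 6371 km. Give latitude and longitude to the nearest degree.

From cos δ = sin φ₁ sin φ₂ + cos φ₁ cos φ₂ cos Δλ, the central angle is δ ≈ 1.701 rad (97.4°). The total great-circle distance is δ·R ≈ 1.701 × 6371 ≈ 10834 km, so the target fraction is f = 5200/10834 ≈ 0.480.
Interpolate at f ≈ 0.480 with slerp weights a = sin((1−f)δ)/sin δ ≈ 0.780, b = sin(fδ)/sin δ ≈ 0.735.
p = a·p₁ + b·p₂ ≈ (0.092, 0.689, 0.719); φ = arcsin(p_z) ≈ 45.94°, λ = atan2(p_y, p_x) ≈ 82.40°.

≈ lat 46°, lon 82°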